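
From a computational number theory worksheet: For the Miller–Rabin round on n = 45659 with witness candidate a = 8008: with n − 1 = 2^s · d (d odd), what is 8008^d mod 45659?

1

n − 1 = 45658 = 2^1 · 22829, so s = 1 and d = 22829.
8008^22829 mod 45659 = 1.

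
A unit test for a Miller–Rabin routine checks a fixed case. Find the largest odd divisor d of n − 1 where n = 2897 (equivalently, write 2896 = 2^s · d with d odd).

181

Halving: 2896 → 1448 → 724 → 362 → 181; 181 is odd.
So 2896 = 2^4 · 181.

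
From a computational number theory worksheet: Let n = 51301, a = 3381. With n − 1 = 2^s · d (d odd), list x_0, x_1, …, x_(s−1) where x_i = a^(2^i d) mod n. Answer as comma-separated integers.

n − 1 = 51300 = 2^2 · 12825, so s = 2 and d = 12825.
x_0 = 3381^12825 mod 51301 = 36528.
x_1 = 36528^2 mod 51301 = 7075.

36528, 7075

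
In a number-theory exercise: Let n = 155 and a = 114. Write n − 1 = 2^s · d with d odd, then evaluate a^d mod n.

24

n − 1 = 154 = 2^1 · 77, so s = 1 and d = 77.
114^77 mod 155 = 24.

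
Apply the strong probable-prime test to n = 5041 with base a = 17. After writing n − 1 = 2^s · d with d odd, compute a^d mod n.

3549

n − 1 = 5040 = 2^4 · 315, so s = 4 and d = 315.
17^315 mod 5041 = 3549.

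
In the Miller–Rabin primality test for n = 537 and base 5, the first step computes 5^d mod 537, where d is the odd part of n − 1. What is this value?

68

n − 1 = 536 = 2^3 · 67, so s = 3 and d = 67.
5^67 mod 537 = 68.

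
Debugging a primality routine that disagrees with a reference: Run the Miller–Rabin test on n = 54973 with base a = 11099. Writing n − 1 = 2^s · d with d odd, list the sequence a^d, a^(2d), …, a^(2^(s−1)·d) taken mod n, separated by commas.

12904, 54972

n − 1 = 54972 = 2^2 · 13743, so s = 2 and d = 13743.
x_0 = 11099^13743 mod 54973 = 12904.
x_1 = 12904^2 mod 54973 = 54972.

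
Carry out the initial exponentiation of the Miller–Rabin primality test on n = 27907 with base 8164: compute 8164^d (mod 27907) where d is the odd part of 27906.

n − 1 = 27906 = 2^1 · 13953, so s = 1 and d = 13953.
8164^13953 mod 27907 = 85.

85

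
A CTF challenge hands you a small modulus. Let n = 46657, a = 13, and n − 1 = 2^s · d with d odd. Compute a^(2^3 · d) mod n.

10842

n − 1 = 46656 = 2^6 · 729, so s = 6 and d = 729.
x_0 = 13^729 mod 46657 = 35230.
x_1 = 35230^2 mod 46657 = 30043.
x_2 = 30043^2 mod 46657 = 2184.
x_3 = 2184^2 mod 46657 = 10842.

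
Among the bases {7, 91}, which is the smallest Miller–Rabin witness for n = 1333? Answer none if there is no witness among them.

n − 1 = 1332 = 2^2 · 333, so s = 2 and d = 333.
Base 7: x_0 = 7^333 mod 1333 = 343. x_0 is neither 1 nor 1332, so continue squaring. x_1 = 343^2 mod 1333 = 345. Reached i = s−1 = 1 without hitting −1: 7 is a Miller–Rabin witness and 1333 is composite.
Base 91: x_0 = 91^333 mod 1333 = 333. x_0 is neither 1 nor 1332, so continue squaring. x_1 = 333^2 mod 1333 = 250. Reached i = s−1 = 1 without hitting −1: 91 is a Miller–Rabin witness and 1333 is composite.
The smallest witness among the given bases is 7.

7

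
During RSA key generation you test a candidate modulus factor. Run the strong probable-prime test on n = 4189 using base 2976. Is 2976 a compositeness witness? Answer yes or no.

yes

n − 1 = 4188 = 2^2 · 1047, so s = 2 and d = 1047.
x_0 = 2976^1047 mod 4189 = 2177.
x_0 is neither 1 nor 4188, so continue squaring.
x_1 = 2177^2 mod 4189 = 1570.
Reached i = s−1 = 1 without hitting −1: 2976 is a Miller–Rabin witness and 4189 is composite.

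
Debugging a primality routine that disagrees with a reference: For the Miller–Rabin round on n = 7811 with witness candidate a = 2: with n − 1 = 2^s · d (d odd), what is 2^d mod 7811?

n − 1 = 7810 = 2^1 · 3905, so s = 1 and d = 3905.
Repeated squaring mod 7811: 2^1 ≡ 2, 2^2 ≡ 4, 2^4 ≡ 16, 2^8 ≡ 256, 2^16 ≡ 3048, 2^32 ≡ 3025, 2^64 ≡ 3944, 2^128 ≡ 3435, 2^256 ≡ 4615, 2^512 ≡ 5439, 2^1024 ≡ 2464, 2^2048 ≡ 2149.
3905 = 2048 + 1024 + 512 + 256 + 64 + 1, so 2^3905 ≡ 2149·2464·5439·4615·3944·2 ≡ 7775 (mod 7811).

7775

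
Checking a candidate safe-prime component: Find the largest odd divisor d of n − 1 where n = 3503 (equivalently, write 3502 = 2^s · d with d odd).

1751

Halving: 3502 → 1751; 1751 is odd.
So 3502 = 2^1 · 1751.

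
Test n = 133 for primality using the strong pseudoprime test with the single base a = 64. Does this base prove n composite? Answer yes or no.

no

n − 1 = 132 = 2^2 · 33, so s = 2 and d = 33.
Repeated squaring mod 133: 64^1 ≡ 64, 64^2 ≡ 106, 64^4 ≡ 64, 64^8 ≡ 106, 64^16 ≡ 64, 64^32 ≡ 106.
33 = 32 + 1, so 64^33 ≡ 106·64 ≡ 1 (mod 133).
x_0 = 64^33 mod 133 = 1.
x_0 = 1, so 64 is not a witness.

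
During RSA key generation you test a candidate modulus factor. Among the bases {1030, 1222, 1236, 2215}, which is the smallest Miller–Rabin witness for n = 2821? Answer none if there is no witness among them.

n − 1 = 2820 = 2^2 · 705, so s = 2 and d = 705.
Base 1030: x_0 = 1030^705 mod 2821 = 1. x_0 = 1, so 1030 is not a witness.
Base 1222: x_0 = 1222^705 mod 2821 = 2262. x_0 is neither 1 nor 2820, so continue squaring. x_1 = 2262^2 mod 2821 = 2171. Reached i = s−1 = 1 without hitting −1: 1222 is a Miller–Rabin witness and 2821 is composite.
Base 1236: x_0 = 1236^705 mod 2821 = 92. x_0 is neither 1 nor 2820, so continue squaring. x_1 = 92^2 mod 2821 = 1. x_1 = 1 but x_0 ≠ ±1, a nontrivial square root of 1 — 1236 is a witness and 2821 is composite.
Base 2215: x_0 = 2215^705 mod 2821 = 993. x_0 is neither 1 nor 2820, so continue squaring. x_1 = 993^2 mod 2821 = 1520. Reached i = s−1 = 1 without hitting −1: 2215 is a Miller–Rabin witness and 2821 is composite.
The smallest witness among the given bases is 1222.

1222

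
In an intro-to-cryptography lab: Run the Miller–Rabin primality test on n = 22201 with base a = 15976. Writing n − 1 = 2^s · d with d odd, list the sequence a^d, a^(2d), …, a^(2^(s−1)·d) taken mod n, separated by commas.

n − 1 = 22200 = 2^3 · 2775, so s = 3 and d = 2775.
x_0 = 15976^2775 mod 22201 = 15646.
x_1 = 15646^2 mod 22201 = 9090.
x_2 = 9090^2 mod 22201 = 18179.

15646, 9090, 18179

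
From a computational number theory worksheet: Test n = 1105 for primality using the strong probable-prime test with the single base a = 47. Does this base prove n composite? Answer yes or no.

n − 1 = 1104 = 2^4 · 69, so s = 4 and d = 69.
x_0 = 47^69 mod 1105 = 47.
x_0 is neither 1 nor 1104, so continue squaring.
x_1 = 47^2 mod 1105 = 1104.
x_1 ≡ −1, so 47 is not a witness.

no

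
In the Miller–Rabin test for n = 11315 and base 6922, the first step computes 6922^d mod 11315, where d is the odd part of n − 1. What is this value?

7242

n − 1 = 11314 = 2^1 · 5657, so s = 1 and d = 5657.
By repeated squaring, 6922^5657 ≡ 7242 (mod 11315).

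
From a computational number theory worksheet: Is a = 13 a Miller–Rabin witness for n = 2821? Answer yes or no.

yes

n − 1 = 2820 = 2^2 · 705, so s = 2 and d = 705.
x_0 = 13^705 mod 2821 = 650.
x_0 is neither 1 nor 2820, so continue squaring.
x_1 = 650^2 mod 2821 = 2171.
Reached i = s−1 = 1 without hitting −1: 13 is a Miller–Rabin witness and 2821 is composite.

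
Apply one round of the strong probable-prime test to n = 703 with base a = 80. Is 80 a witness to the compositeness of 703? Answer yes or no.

yes

n − 1 = 702 = 2^1 · 351, so s = 1 and d = 351.
By repeated squaring, 80^351 ≡ 438 (mod 703).
x_0 = 80^351 mod 703 = 438.
x_0 ∉ {1, 702} and s = 1, so 80 is a Miller–Rabin witness and 703 is composite.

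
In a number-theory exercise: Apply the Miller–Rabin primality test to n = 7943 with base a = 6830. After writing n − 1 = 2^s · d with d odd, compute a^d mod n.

n − 1 = 7942 = 2^1 · 3971, so s = 1 and d = 3971.
By repeated squaring, 6830^3971 ≡ 2803 (mod 7943).

2803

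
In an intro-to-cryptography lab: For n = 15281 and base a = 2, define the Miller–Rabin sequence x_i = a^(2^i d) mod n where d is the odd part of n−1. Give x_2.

534

n − 1 = 15280 = 2^4 · 955, so s = 4 and d = 955.
Repeated squaring mod 15281: 2^1 ≡ 2, 2^2 ≡ 4, 2^4 ≡ 16, 2^8 ≡ 256, 2^16 ≡ 4412, 2^32 ≡ 13031, 2^64 ≡ 4489, 2^128 ≡ 10763, 2^256 ≡ 12189, 2^512 ≡ 9839.
955 = 512 + 256 + 128 + 32 + 16 + 8 + 2 + 1, so 2^955 ≡ 9839·12189·10763·13031·4412·256·4·2 ≡ 7065 (mod 15281).
x_0 = 7065.
x_1 = 7065^2 mod 15281 = 6479.
x_2 = 6479^2 mod 15281 = 534.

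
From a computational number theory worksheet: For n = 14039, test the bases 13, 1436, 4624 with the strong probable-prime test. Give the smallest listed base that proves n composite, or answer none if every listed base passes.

n − 1 = 14038 = 2^1 · 7019, so s = 1 and d = 7019.
Base 13: x_0 = 13^7019 mod 14039 = 4529. x_0 ∉ {1, 14038} and s = 1, so 13 is a Miller–Rabin witness and 14039 is composite.
Base 1436: x_0 = 1436^7019 mod 14039 = 2740. x_0 ∉ {1, 14038} and s = 1, so 1436 is a Miller–Rabin witness and 14039 is composite.
Base 4624: x_0 = 4624^7019 mod 14039 = 2815. x_0 ∉ {1, 14038} and s = 1, so 4624 is a Miller–Rabin witness and 14039 is composite.
The smallest witness among the given bases is 13.

13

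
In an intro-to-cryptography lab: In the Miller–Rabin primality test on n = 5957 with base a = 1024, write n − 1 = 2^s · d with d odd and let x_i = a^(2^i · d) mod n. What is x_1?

5436

n − 1 = 5956 = 2^2 · 1489, so s = 2 and d = 1489.
x_0 = 1024^1489 mod 5957 = 1094.
x_1 = 1094^2 mod 5957 = 5436.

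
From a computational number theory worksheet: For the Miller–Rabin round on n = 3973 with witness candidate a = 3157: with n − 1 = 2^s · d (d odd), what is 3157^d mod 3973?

1254

n − 1 = 3972 = 2^2 · 993, so s = 2 and d = 993.
Repeated squaring mod 3973: 3157^1 ≡ 3157, 3157^2 ≡ 2365, 3157^4 ≡ 3214, 3157^8 ≡ 3969, 3157^16 ≡ 16, 3157^32 ≡ 256, 3157^64 ≡ 1968, 3157^128 ≡ 3322, 3157^256 ≡ 2663, 3157^512 ≡ 3737.
993 = 512 + 256 + 128 + 64 + 32 + 1, so 3157^993 ≡ 3737·2663·3322·1968·256·3157 ≡ 1254 (mod 3973).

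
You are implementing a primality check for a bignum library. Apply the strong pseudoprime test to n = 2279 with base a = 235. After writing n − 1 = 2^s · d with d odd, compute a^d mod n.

n − 1 = 2278 = 2^1 · 1139, so s = 1 and d = 1139.
235^1139 mod 2279 = 1832.

1832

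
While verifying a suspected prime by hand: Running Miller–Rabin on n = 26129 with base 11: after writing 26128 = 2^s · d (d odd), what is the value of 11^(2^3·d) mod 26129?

n − 1 = 26128 = 2^4 · 1633, so s = 4 and d = 1633.
Repeated squaring mod 26129: 11^1 ≡ 11, 11^2 ≡ 121, 11^4 ≡ 14641, 11^8 ≡ 22694, 11^16 ≡ 15046, 11^32 ≡ 460, 11^64 ≡ 2568, 11^128 ≡ 10116, 11^256 ≡ 12292, 11^512 ≡ 15386, 11^1024 ≡ 256.
1633 = 1024 + 512 + 64 + 32 + 1, so 11^1633 ≡ 256·15386·2568·460·11 ≡ 10007 (mod 26129).
x_0 = 10007.
x_1 = 10007^2 mod 26129 = 13721.
x_2 = 13721^2 mod 26129 = 6396.
x_3 = 6396^2 mod 26129 = 16931.

16931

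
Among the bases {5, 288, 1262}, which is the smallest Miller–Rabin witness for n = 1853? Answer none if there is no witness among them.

5

n − 1 = 1852 = 2^2 · 463, so s = 2 and d = 463.
Base 5: x_0 = 5^463 mod 1853 = 1061. x_0 is neither 1 nor 1852, so continue squaring. x_1 = 1061^2 mod 1853 = 950. Reached i = s−1 = 1 without hitting −1: 5 is a Miller–Rabin witness and 1853 is composite.
Base 288: x_0 = 288^463 mod 1853 = 934. x_0 is neither 1 nor 1852, so continue squaring. x_1 = 934^2 mod 1853 = 1446. Reached i = s−1 = 1 without hitting −1: 288 is a Miller–Rabin witness and 1853 is composite.
Base 1262: x_0 = 1262^463 mod 1853 = 608. x_0 is neither 1 nor 1852, so continue squaring. x_1 = 608^2 mod 1853 = 917. Reached i = s−1 = 1 without hitting −1: 1262 is a Miller–Rabin witness and 1853 is composite.
The smallest witness among the given bases is 5.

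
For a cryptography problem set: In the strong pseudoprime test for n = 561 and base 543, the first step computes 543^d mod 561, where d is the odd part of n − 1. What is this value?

n − 1 = 560 = 2^4 · 35, so s = 4 and d = 35.
Repeated squaring mod 561: 543^1 ≡ 543, 543^2 ≡ 324, 543^4 ≡ 69, 543^8 ≡ 273, 543^16 ≡ 477, 543^32 ≡ 324.
35 = 32 + 2 + 1, so 543^35 ≡ 324·324·543 ≡ 441 (mod 561).

441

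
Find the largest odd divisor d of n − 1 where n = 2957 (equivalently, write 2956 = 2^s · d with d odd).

Halving: 2956 → 1478 → 739; 739 is odd.
So 2956 = 2^2 · 739.

739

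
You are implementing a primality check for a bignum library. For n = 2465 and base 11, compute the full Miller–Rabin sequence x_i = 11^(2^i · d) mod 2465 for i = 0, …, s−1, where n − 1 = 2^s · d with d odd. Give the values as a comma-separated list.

1061, 1681, 871, 1886, 1

n − 1 = 2464 = 2^5 · 77, so s = 5 and d = 77.
x_0 = 11^77 mod 2465 = 1061.
x_1 = 1061^2 mod 2465 = 1681.
x_2 = 1681^2 mod 2465 = 871.
x_3 = 871^2 mod 2465 = 1886.
x_4 = 1886^2 mod 2465 = 1.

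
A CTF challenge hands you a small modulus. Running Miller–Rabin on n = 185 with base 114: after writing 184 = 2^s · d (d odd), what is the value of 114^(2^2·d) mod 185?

46

n − 1 = 184 = 2^3 · 23, so s = 3 and d = 23.
Repeated squaring mod 185: 114^1 ≡ 114, 114^2 ≡ 46, 114^4 ≡ 81, 114^8 ≡ 86, 114^16 ≡ 181.
23 = 16 + 4 + 2 + 1, so 114^23 ≡ 181·81·46·114 ≡ 169 (mod 185).
x_0 = 169.
x_1 = 169^2 mod 185 = 71.
x_2 = 71^2 mod 185 = 46.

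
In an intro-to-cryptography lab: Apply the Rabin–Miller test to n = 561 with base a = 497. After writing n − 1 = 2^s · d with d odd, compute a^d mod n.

n − 1 = 560 = 2^4 · 35, so s = 4 and d = 35.
497^35 mod 561 = 98.

98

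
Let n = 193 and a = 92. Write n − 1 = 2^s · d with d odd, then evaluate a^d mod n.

126

n − 1 = 192 = 2^6 · 3, so s = 6 and d = 3.
92^3 mod 193 = 126.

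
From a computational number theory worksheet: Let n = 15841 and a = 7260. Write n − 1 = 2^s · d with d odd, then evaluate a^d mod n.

12461

n − 1 = 15840 = 2^5 · 495, so s = 5 and d = 495.
7260^495 mod 15841 = 12461.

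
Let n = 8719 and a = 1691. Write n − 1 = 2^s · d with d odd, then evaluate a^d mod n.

1

n − 1 = 8718 = 2^1 · 4359, so s = 1 and d = 4359.
Repeated squaring mod 8719: 1691^1 ≡ 1691, 1691^2 ≡ 8368, 1691^4 ≡ 1135, 1691^8 ≡ 6532, 1691^16 ≡ 4957, 1691^32 ≡ 1707, 1691^64 ≡ 1703, 1691^128 ≡ 5501, 1691^256 ≡ 6071, 1691^512 ≡ 1828, 1691^1024 ≡ 2207, 1691^2048 ≡ 5647, 1691^4096 ≡ 3226.
4359 = 4096 + 256 + 4 + 2 + 1, so 1691^4359 ≡ 3226·6071·1135·8368·1691 ≡ 1 (mod 8719).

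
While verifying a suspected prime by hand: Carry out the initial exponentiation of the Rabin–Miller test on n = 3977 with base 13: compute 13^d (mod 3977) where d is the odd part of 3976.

n − 1 = 3976 = 2^3 · 497, so s = 3 and d = 497.
By repeated squaring, 13^497 ≡ 1341 (mod 3977).

1341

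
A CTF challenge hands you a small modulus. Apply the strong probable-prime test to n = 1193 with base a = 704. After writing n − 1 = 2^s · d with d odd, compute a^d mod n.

n − 1 = 1192 = 2^3 · 149, so s = 3 and d = 149.
704^149 mod 1193 = 1192.

1192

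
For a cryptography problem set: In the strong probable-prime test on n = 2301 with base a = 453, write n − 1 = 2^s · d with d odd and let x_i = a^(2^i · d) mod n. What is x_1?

1674

n − 1 = 2300 = 2^2 · 575, so s = 2 and d = 575.
x_0 = 453^575 mod 2301 = 1761.
x_1 = 1761^2 mod 2301 = 1674.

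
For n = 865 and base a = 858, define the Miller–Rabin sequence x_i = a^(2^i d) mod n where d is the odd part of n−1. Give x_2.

n − 1 = 864 = 2^5 · 27, so s = 5 and d = 27.
x_0 = 858^27 mod 865 = 307.
x_1 = 307^2 mod 865 = 829.
x_2 = 829^2 mod 865 = 431.

431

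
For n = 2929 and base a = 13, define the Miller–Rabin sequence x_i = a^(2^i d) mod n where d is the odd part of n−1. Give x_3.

712

n − 1 = 2928 = 2^4 · 183, so s = 4 and d = 183.
x_0 = 13^183 mod 2929 = 1637.
x_1 = 1637^2 mod 2929 = 2663.
x_2 = 2663^2 mod 2929 = 460.
x_3 = 460^2 mod 2929 = 712.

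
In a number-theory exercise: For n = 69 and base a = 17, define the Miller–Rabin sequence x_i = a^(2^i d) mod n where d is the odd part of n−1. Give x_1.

52

n − 1 = 68 = 2^2 · 17, so s = 2 and d = 17.
x_0 = 17^17 mod 69 = 11.
x_1 = 11^2 mod 69 = 52.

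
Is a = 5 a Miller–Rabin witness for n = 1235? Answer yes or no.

n − 1 = 1234 = 2^1 · 617, so s = 1 and d = 617.
x_0 = 5^617 mod 1235 = 655.
x_0 ∉ {1, 1234} and s = 1, so 5 is a Miller–Rabin witness and 1235 is composite.

yes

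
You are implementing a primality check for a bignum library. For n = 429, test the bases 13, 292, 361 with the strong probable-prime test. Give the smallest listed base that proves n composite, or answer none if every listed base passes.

n − 1 = 428 = 2^2 · 107, so s = 2 and d = 107.
Base 13: x_0 = 13^107 mod 429 = 403. x_0 is neither 1 nor 428, so continue squaring. x_1 = 403^2 mod 429 = 247. Reached i = s−1 = 1 without hitting −1: 13 is a Miller–Rabin witness and 429 is composite.
Base 292: x_0 = 292^107 mod 429 = 349. x_0 is neither 1 nor 428, so continue squaring. x_1 = 349^2 mod 429 = 394. Reached i = s−1 = 1 without hitting −1: 292 is a Miller–Rabin witness and 429 is composite.
Base 361: x_0 = 361^107 mod 429 = 4. x_0 is neither 1 nor 428, so continue squaring. x_1 = 4^2 mod 429 = 16. Reached i = s−1 = 1 without hitting −1: 361 is a Miller–Rabin witness and 429 is composite.
The smallest witness among the given bases is 13.

13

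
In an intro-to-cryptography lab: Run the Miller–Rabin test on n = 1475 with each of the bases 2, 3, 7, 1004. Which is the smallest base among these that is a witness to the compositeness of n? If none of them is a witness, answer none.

2

n − 1 = 1474 = 2^1 · 737, so s = 1 and d = 737.
Base 2: x_0 = 2^737 mod 1475 = 447. x_0 ∉ {1, 1474} and s = 1, so 2 is a Miller–Rabin witness and 1475 is composite.
Base 3: x_0 = 3^737 mod 1475 = 913. x_0 ∉ {1, 1474} and s = 1, so 3 is a Miller–Rabin witness and 1475 is composite.
Base 7: x_0 = 7^737 mod 1475 = 1307. x_0 ∉ {1, 1474} and s = 1, so 7 is a Miller–Rabin witness and 1475 is composite.
Base 1004: x_0 = 1004^737 mod 1475 = 709. x_0 ∉ {1, 1474} and s = 1, so 1004 is a Miller–Rabin witness and 1475 is composite.
The smallest witness among the given bases is 2.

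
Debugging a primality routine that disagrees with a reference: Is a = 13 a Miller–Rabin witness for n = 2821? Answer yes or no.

yes

n − 1 = 2820 = 2^2 · 705, so s = 2 and d = 705.
x_0 = 13^705 mod 2821 = 650.
x_0 is neither 1 nor 2820, so continue squaring.
x_1 = 650^2 mod 2821 = 2171.
Reached i = s−1 = 1 without hitting −1: 13 is a Miller–Rabin witness and 2821 is composite.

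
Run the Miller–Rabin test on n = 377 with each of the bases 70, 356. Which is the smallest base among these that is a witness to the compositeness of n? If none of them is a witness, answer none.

356

n − 1 = 376 = 2^3 · 47, so s = 3 and d = 47.
Base 70: x_0 = 70^47 mod 377 = 307. x_0 is neither 1 nor 376, so continue squaring. x_1 = 307^2 mod 377 = 376. x_1 ≡ −1, so 70 is not a witness.
Base 356: x_0 = 356^47 mod 377 = 60. x_0 is neither 1 nor 376, so continue squaring. x_1 = 60^2 mod 377 = 207. x_2 = 207^2 mod 377 = 248. Reached i = s−1 = 2 without hitting −1: 356 is a Miller–Rabin witness and 377 is composite.
The smallest witness among the given bases is 356.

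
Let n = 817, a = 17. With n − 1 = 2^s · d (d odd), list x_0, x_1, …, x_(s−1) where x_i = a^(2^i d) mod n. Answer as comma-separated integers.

n − 1 = 816 = 2^4 · 51, so s = 4 and d = 51.
x_0 = 17^51 mod 817 = 729.
x_1 = 729^2 mod 817 = 391.
x_2 = 391^2 mod 817 = 102.
x_3 = 102^2 mod 817 = 600.

729, 391, 102, 600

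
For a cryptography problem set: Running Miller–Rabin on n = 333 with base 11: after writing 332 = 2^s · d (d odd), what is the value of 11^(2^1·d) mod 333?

322

n − 1 = 332 = 2^2 · 83, so s = 2 and d = 83.
x_0 = 11^83 mod 333 = 212.
x_1 = 212^2 mod 333 = 322.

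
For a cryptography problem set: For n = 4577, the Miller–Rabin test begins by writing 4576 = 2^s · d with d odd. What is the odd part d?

143

Halving: 4576 → 2288 → 1144 → 572 → 286 → 143; 143 is odd.
So 4576 = 2^5 · 143.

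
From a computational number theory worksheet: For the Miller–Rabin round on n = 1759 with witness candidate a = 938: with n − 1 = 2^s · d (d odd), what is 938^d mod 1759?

n − 1 = 1758 = 2^1 · 879, so s = 1 and d = 879.
Repeated squaring mod 1759: 938^1 ≡ 938, 938^2 ≡ 344, 938^4 ≡ 483, 938^8 ≡ 1101, 938^16 ≡ 250, 938^32 ≡ 935, 938^64 ≡ 2, 938^128 ≡ 4, 938^256 ≡ 16, 938^512 ≡ 256.
879 = 512 + 256 + 64 + 32 + 8 + 4 + 2 + 1, so 938^879 ≡ 256·16·2·935·1101·483·344·938 ≡ 1 (mod 1759).

1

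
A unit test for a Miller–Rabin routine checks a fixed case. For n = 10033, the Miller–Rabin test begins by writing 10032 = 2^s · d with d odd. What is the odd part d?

627

Halving: 10032 → 5016 → 2508 → 1254 → 627; 627 is odd.
So 10032 = 2^4 · 627.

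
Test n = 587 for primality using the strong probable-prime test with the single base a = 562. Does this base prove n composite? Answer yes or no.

no

n − 1 = 586 = 2^1 · 293, so s = 1 and d = 293.
x_0 = 562^293 mod 587 = 586.
x_0 = 586 ≡ −1, so 562 is not a witness.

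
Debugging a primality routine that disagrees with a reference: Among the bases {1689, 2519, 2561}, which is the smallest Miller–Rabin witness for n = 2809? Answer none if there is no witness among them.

2519

n − 1 = 2808 = 2^3 · 351, so s = 3 and d = 351.
Base 1689: x_0 = 1689^351 mod 2809 = 1. x_0 = 1, so 1689 is not a witness.
Base 2519: x_0 = 2519^351 mod 2809 = 2280. x_0 is neither 1 nor 2808, so continue squaring. x_1 = 2280^2 mod 2809 = 1750. x_2 = 1750^2 mod 2809 = 690. Reached i = s−1 = 2 without hitting −1: 2519 is a Miller–Rabin witness and 2809 is composite.
Base 2561: x_0 = 2561^351 mod 2809 = 2066. x_0 is neither 1 nor 2808, so continue squaring. x_1 = 2066^2 mod 2809 = 1485. x_2 = 1485^2 mod 2809 = 160. Reached i = s−1 = 2 without hitting −1: 2561 is a Miller–Rabin witness and 2809 is composite.
The smallest witness among the given bases is 2519.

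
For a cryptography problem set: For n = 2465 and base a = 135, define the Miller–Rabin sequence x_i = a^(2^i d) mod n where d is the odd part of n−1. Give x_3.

1480

n − 1 = 2464 = 2^5 · 77, so s = 5 and d = 77.
x_0 = 135^77 mod 2465 = 220.
x_1 = 220^2 mod 2465 = 1565.
x_2 = 1565^2 mod 2465 = 1480.
x_3 = 1480^2 mod 2465 = 1480.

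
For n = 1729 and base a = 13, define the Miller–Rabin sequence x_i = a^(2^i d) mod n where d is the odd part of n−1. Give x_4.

533

n − 1 = 1728 = 2^6 · 27, so s = 6 and d = 27.
x_0 = 13^27 mod 1729 = 1196.
x_1 = 1196^2 mod 1729 = 533.
x_2 = 533^2 mod 1729 = 533.
x_3 = 533^2 mod 1729 = 533.
x_4 = 533^2 mod 1729 = 533.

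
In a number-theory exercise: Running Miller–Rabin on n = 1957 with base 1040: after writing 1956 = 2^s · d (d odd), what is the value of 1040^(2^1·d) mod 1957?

1147

n − 1 = 1956 = 2^2 · 489, so s = 2 and d = 489.
Repeated squaring mod 1957: 1040^1 ≡ 1040, 1040^2 ≡ 1336, 1040^4 ≡ 112, 1040^8 ≡ 802, 1040^16 ≡ 1308, 1040^32 ≡ 446, 1040^64 ≡ 1259, 1040^128 ≡ 1868, 1040^256 ≡ 93.
489 = 256 + 128 + 64 + 32 + 8 + 1, so 1040^489 ≡ 93·1868·1259·446·802·1040 ≡ 1110 (mod 1957).
x_0 = 1110.
x_1 = 1110^2 mod 1957 = 1147.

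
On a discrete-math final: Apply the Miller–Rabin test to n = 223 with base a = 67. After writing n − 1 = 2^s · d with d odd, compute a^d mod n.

n − 1 = 222 = 2^1 · 111, so s = 1 and d = 111.
67^111 mod 223 = 222.

222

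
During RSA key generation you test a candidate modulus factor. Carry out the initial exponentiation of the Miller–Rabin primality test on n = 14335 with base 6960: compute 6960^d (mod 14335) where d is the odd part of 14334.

3745

n − 1 = 14334 = 2^1 · 7167, so s = 1 and d = 7167.
6960^7167 mod 14335 = 3745.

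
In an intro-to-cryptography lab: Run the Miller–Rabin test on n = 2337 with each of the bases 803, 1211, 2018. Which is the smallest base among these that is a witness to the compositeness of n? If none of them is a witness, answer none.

803

n − 1 = 2336 = 2^5 · 73, so s = 5 and d = 73.
Base 803: x_0 = 803^73 mod 2337 = 1088. x_0 is neither 1 nor 2336, so continue squaring. x_1 = 1088^2 mod 2337 = 1222. x_2 = 1222^2 mod 2337 = 2278. x_3 = 2278^2 mod 2337 = 1144. x_4 = 1144^2 mod 2337 = 16. Reached i = s−1 = 4 without hitting −1: 803 is a Miller–Rabin witness and 2337 is composite.
Base 1211: x_0 = 1211^73 mod 2337 = 1040. x_0 is neither 1 nor 2336, so continue squaring. x_1 = 1040^2 mod 2337 = 1906. x_2 = 1906^2 mod 2337 = 1138. x_3 = 1138^2 mod 2337 = 346. x_4 = 346^2 mod 2337 = 529. Reached i = s−1 = 4 without hitting −1: 1211 is a Miller–Rabin witness and 2337 is composite.
Base 2018: x_0 = 2018^73 mod 2337 = 2018. x_0 is neither 1 nor 2336, so continue squaring. x_1 = 2018^2 mod 2337 = 1270. x_2 = 1270^2 mod 2337 = 370. x_3 = 370^2 mod 2337 = 1354. x_4 = 1354^2 mod 2337 = 1108. Reached i = s−1 = 4 without hitting −1: 2018 is a Miller–Rabin witness and 2337 is composite.
The smallest witness among the given bases is 803.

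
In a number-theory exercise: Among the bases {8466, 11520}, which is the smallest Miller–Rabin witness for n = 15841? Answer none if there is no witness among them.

n − 1 = 15840 = 2^5 · 495, so s = 5 and d = 495.
Base 8466: x_0 = 8466^495 mod 15841 = 15840. x_0 = 15840 ≡ −1, so 8466 is not a witness.
Base 11520: x_0 = 11520^495 mod 15841 = 8154. x_0 is neither 1 nor 15840, so continue squaring. x_1 = 8154^2 mod 15841 = 3039. x_2 = 3039^2 mod 15841 = 218. x_3 = 218^2 mod 15841 = 1. x_3 = 1 but x_2 ≠ ±1, a nontrivial square root of 1 — 11520 is a witness and 15841 is composite.
The smallest witness among the given bases is 11520.

11520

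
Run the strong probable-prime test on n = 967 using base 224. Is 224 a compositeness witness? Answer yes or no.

no

n − 1 = 966 = 2^1 · 483, so s = 1 and d = 483.
By repeated squaring, 224^483 ≡ 966 (mod 967).
x_0 = 224^483 mod 967 = 966.
x_0 = 966 ≡ −1, so 224 is not a witness.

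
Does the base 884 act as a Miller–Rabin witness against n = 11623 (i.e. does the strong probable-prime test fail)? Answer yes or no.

yes

n − 1 = 11622 = 2^1 · 5811, so s = 1 and d = 5811.
x_0 = 884^5811 mod 11623 = 8849.
x_0 ∉ {1, 11622} and s = 1, so 884 is a Miller–Rabin witness and 11623 is composite.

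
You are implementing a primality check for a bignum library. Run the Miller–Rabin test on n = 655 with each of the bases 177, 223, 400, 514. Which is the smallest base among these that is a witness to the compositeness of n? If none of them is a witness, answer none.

177

n − 1 = 654 = 2^1 · 327, so s = 1 and d = 327.
Base 177: x_0 = 177^327 mod 655 = 413. x_0 ∉ {1, 654} and s = 1, so 177 is a Miller–Rabin witness and 655 is composite.
Base 223: x_0 = 223^327 mod 655 = 182. x_0 ∉ {1, 654} and s = 1, so 223 is a Miller–Rabin witness and 655 is composite.
Base 400: x_0 = 400^327 mod 655 = 180. x_0 ∉ {1, 654} and s = 1, so 400 is a Miller–Rabin witness and 655 is composite.
Base 514: x_0 = 514^327 mod 655 = 624. x_0 ∉ {1, 654} and s = 1, so 514 is a Miller–Rabin witness and 655 is composite.
The smallest witness among the given bases is 177.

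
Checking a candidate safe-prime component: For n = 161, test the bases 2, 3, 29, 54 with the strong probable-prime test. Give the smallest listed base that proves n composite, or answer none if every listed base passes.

n − 1 = 160 = 2^5 · 5, so s = 5 and d = 5.
Base 2: x_0 = 2^5 mod 161 = 32. x_0 is neither 1 nor 160, so continue squaring. x_1 = 32^2 mod 161 = 58. x_2 = 58^2 mod 161 = 144. x_3 = 144^2 mod 161 = 128. x_4 = 128^2 mod 161 = 123. Reached i = s−1 = 4 without hitting −1: 2 is a Miller–Rabin witness and 161 is composite.
Base 3: x_0 = 3^5 mod 161 = 82. x_0 is neither 1 nor 160, so continue squaring. x_1 = 82^2 mod 161 = 123. x_2 = 123^2 mod 161 = 156. x_3 = 156^2 mod 161 = 25. x_4 = 25^2 mod 161 = 142. Reached i = s−1 = 4 without hitting −1: 3 is a Miller–Rabin witness and 161 is composite.
Base 29: x_0 = 29^5 mod 161 = 71. x_0 is neither 1 nor 160, so continue squaring. x_1 = 71^2 mod 161 = 50. x_2 = 50^2 mod 161 = 85. x_3 = 85^2 mod 161 = 141. x_4 = 141^2 mod 161 = 78. Reached i = s−1 = 4 without hitting −1: 29 is a Miller–Rabin witness and 161 is composite.
Base 54: x_0 = 54^5 mod 161 = 108. x_0 is neither 1 nor 160, so continue squaring. x_1 = 108^2 mod 161 = 72. x_2 = 72^2 mod 161 = 32. x_3 = 32^2 mod 161 = 58. x_4 = 58^2 mod 161 = 144. Reached i = s−1 = 4 without hitting −1: 54 is a Miller–Rabin witness and 161 is composite.
The smallest witness among the given bases is 2.

2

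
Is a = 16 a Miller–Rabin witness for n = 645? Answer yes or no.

n − 1 = 644 = 2^2 · 161, so s = 2 and d = 161.
x_0 = 16^161 mod 645 = 1.
x_0 = 1, so 16 is not a witness.

no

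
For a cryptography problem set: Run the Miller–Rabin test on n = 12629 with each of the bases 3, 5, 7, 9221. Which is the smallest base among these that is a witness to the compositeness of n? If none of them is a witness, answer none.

n − 1 = 12628 = 2^2 · 3157, so s = 2 and d = 3157.
Base 3: x_0 = 3^3157 mod 12629 = 4091. x_0 is neither 1 nor 12628, so continue squaring. x_1 = 4091^2 mod 12629 = 2856. Reached i = s−1 = 1 without hitting −1: 3 is a Miller–Rabin witness and 12629 is composite.
Base 5: x_0 = 5^3157 mod 12629 = 2004. x_0 is neither 1 nor 12628, so continue squaring. x_1 = 2004^2 mod 12629 = 12623. Reached i = s−1 = 1 without hitting −1: 5 is a Miller–Rabin witness and 12629 is composite.
Base 7: x_0 = 7^3157 mod 12629 = 7074. x_0 is neither 1 nor 12628, so continue squaring. x_1 = 7074^2 mod 12629 = 5378. Reached i = s−1 = 1 without hitting −1: 7 is a Miller–Rabin witness and 12629 is composite.
Base 9221: x_0 = 9221^3157 mod 12629 = 7776. x_0 is neither 1 nor 12628, so continue squaring. x_1 = 7776^2 mod 12629 = 11153. Reached i = s−1 = 1 without hitting −1: 9221 is a Miller–Rabin witness and 12629 is composite.
The smallest witness among the given bases is 3.

3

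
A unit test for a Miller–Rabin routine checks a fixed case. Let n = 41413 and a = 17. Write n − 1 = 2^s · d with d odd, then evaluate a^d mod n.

n − 1 = 41412 = 2^2 · 10353, so s = 2 and d = 10353.
17^10353 mod 41413 = 41412.

41412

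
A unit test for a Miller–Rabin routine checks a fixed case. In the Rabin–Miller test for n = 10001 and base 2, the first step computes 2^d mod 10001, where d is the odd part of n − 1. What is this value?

n − 1 = 10000 = 2^4 · 625, so s = 4 and d = 625.
By repeated squaring, 2^625 ≡ 8192 (mod 10001).

8192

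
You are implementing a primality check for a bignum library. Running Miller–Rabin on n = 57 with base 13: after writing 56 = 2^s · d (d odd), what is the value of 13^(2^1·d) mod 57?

n − 1 = 56 = 2^3 · 7, so s = 3 and d = 7.
x_0 = 13^7 mod 57 = 10.
x_1 = 10^2 mod 57 = 43.

43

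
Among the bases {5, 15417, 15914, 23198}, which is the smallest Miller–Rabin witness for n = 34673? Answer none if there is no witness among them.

n − 1 = 34672 = 2^4 · 2167, so s = 4 and d = 2167.
Base 5: x_0 = 5^2167 mod 34673 = 12202. x_0 is neither 1 nor 34672, so continue squaring. x_1 = 12202^2 mod 34673 = 2942. x_2 = 2942^2 mod 34673 = 21787. x_3 = 21787^2 mod 34673 = 34672. x_3 ≡ −1, so 5 is not a witness.
Base 15417: x_0 = 15417^2167 mod 34673 = 1. x_0 = 1, so 15417 is not a witness.
Base 15914: x_0 = 15914^2167 mod 34673 = 22944. x_0 is neither 1 nor 34672, so continue squaring. x_1 = 22944^2 mod 34673 = 21650. x_2 = 21650^2 mod 34673 = 12886. x_3 = 12886^2 mod 34673 = 34672. x_3 ≡ −1, so 15914 is not a witness.
Base 23198: x_0 = 23198^2167 mod 34673 = 12886. x_0 is neither 1 nor 34672, so continue squaring. x_1 = 12886^2 mod 34673 = 34672. x_1 ≡ −1, so 23198 is not a witness.
No listed base is a witness for 34673.

none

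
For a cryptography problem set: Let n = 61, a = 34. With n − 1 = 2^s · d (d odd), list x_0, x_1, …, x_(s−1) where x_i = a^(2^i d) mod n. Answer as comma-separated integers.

n − 1 = 60 = 2^2 · 15, so s = 2 and d = 15.
x_0 = 34^15 mod 61 = 1.
x_1 = 1^2 mod 61 = 1.

1, 1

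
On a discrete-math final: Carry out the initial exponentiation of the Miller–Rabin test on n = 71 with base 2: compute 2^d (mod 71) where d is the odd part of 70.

1

n − 1 = 70 = 2^1 · 35, so s = 1 and d = 35.
By repeated squaring, 2^35 ≡ 1 (mod 71).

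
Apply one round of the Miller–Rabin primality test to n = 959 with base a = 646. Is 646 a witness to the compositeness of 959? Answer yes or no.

yes

n − 1 = 958 = 2^1 · 479, so s = 1 and d = 479.
Repeated squaring mod 959: 646^1 ≡ 646, 646^2 ≡ 151, 646^4 ≡ 744, 646^8 ≡ 193, 646^16 ≡ 807, 646^32 ≡ 88, 646^64 ≡ 72, 646^128 ≡ 389, 646^256 ≡ 758.
479 = 256 + 128 + 64 + 16 + 8 + 4 + 2 + 1, so 646^479 ≡ 758·389·72·807·193·744·151·646 ≡ 550 (mod 959).
x_0 = 646^479 mod 959 = 550.
x_0 ∉ {1, 958} and s = 1, so 646 is a Miller–Rabin witness and 959 is composite.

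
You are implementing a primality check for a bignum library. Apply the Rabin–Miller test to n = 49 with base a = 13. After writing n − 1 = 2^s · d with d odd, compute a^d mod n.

n − 1 = 48 = 2^4 · 3, so s = 4 and d = 3.
13^3 mod 49 = 41.

41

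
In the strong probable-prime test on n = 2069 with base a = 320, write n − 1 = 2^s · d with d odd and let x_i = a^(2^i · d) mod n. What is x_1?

1

n − 1 = 2068 = 2^2 · 517, so s = 2 and d = 517.
Repeated squaring mod 2069: 320^1 ≡ 320, 320^2 ≡ 1019, 320^4 ≡ 1792, 320^8 ≡ 176, 320^16 ≡ 2010, 320^32 ≡ 1412, 320^64 ≡ 1297, 320^128 ≡ 112, 320^256 ≡ 130, 320^512 ≡ 348.
517 = 512 + 4 + 1, so 320^517 ≡ 348·1792·320 ≡ 1 (mod 2069).
x_0 = 1.
x_1 = 1^2 mod 2069 = 1.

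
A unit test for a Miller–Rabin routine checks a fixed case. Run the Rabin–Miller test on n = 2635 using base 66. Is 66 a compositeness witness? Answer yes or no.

n − 1 = 2634 = 2^1 · 1317, so s = 1 and d = 1317.
x_0 = 66^1317 mod 2635 = 1566.
x_0 ∉ {1, 2634} and s = 1, so 66 is a Miller–Rabin witness and 2635 is composite.

yes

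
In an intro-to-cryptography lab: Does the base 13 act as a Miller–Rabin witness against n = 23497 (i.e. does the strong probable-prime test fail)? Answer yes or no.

n − 1 = 23496 = 2^3 · 2937, so s = 3 and d = 2937.
x_0 = 13^2937 mod 23497 = 14417.
x_0 is neither 1 nor 23496, so continue squaring.
x_1 = 14417^2 mod 23497 = 18924.
x_2 = 18924^2 mod 23497 = 23496.
x_2 ≡ −1, so 13 is not a witness.

no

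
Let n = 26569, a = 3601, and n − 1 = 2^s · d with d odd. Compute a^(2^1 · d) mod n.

11085

n − 1 = 26568 = 2^3 · 3321, so s = 3 and d = 3321.
x_0 = 3601^3321 mod 26569 = 5543.
x_1 = 5543^2 mod 26569 = 11085.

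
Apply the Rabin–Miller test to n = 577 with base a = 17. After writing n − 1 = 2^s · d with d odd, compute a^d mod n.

n − 1 = 576 = 2^6 · 9, so s = 6 and d = 9.
By repeated squaring, 17^9 ≡ 542 (mod 577).

542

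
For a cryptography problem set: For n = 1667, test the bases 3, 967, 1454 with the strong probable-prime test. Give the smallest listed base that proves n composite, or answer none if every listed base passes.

n − 1 = 1666 = 2^1 · 833, so s = 1 and d = 833.
Base 3: x_0 = 3^833 mod 1667 = 1. x_0 = 1, so 3 is not a witness.
Base 967: x_0 = 967^833 mod 1667 = 1. x_0 = 1, so 967 is not a witness.
Base 1454: x_0 = 1454^833 mod 1667 = 1666. x_0 = 1666 ≡ −1, so 1454 is not a witness.
No listed base is a witness for 1667.

none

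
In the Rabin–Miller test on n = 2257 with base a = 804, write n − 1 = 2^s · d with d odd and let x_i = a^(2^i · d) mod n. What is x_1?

n − 1 = 2256 = 2^4 · 141, so s = 4 and d = 141.
x_0 = 804^141 mod 2257 = 1109.
x_1 = 1109^2 mod 2257 = 2073.

2073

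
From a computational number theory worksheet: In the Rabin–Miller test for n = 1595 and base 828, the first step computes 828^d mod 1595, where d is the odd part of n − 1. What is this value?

658

n − 1 = 1594 = 2^1 · 797, so s = 1 and d = 797.
828^797 mod 1595 = 658.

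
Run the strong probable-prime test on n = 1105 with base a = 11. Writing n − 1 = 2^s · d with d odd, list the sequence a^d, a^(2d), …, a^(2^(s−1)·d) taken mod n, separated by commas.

996, 831, 1041, 781

n − 1 = 1104 = 2^4 · 69, so s = 4 and d = 69.
x_0 = 11^69 mod 1105 = 996.
x_1 = 996^2 mod 1105 = 831.
x_2 = 831^2 mod 1105 = 1041.
x_3 = 1041^2 mod 1105 = 781.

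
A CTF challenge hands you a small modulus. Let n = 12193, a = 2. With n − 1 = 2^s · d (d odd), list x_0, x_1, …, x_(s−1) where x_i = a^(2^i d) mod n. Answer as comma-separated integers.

n − 1 = 12192 = 2^5 · 381, so s = 5 and d = 381.
x_0 = 2^381 mod 12193 = 4667.
x_1 = 4667^2 mod 12193 = 4191.
x_2 = 4191^2 mod 12193 = 6561.
x_3 = 6561^2 mod 12193 = 5431.
x_4 = 5431^2 mod 12193 = 894.

4667, 4191, 6561, 5431, 894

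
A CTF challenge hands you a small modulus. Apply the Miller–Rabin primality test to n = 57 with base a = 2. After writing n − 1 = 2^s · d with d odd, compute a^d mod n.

n − 1 = 56 = 2^3 · 7, so s = 3 and d = 7.
2^7 mod 57 = 14.

14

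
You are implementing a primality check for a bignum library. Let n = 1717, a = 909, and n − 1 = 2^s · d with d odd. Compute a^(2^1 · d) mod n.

404

n − 1 = 1716 = 2^2 · 429, so s = 2 and d = 429.
x_0 = 909^429 mod 1717 = 808.
x_1 = 808^2 mod 1717 = 404.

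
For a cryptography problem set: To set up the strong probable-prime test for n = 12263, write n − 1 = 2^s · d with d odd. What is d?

Halving: 12262 → 6131; 6131 is odd.
So 12262 = 2^1 · 6131.

6131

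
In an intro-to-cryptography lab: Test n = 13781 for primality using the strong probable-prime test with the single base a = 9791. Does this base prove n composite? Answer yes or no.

n − 1 = 13780 = 2^2 · 3445, so s = 2 and d = 3445.
Repeated squaring mod 13781: 9791^1 ≡ 9791, 9791^2 ≡ 3045, 9791^4 ≡ 11193, 9791^8 ≡ 178, 9791^16 ≡ 4122, 9791^32 ≡ 12692, 9791^64 ≡ 755, 9791^128 ≡ 5004, 9791^256 ≡ 13720, 9791^512 ≡ 3721, 9791^1024 ≡ 9717, 9791^2048 ≡ 6458.
3445 = 2048 + 1024 + 256 + 64 + 32 + 16 + 4 + 1, so 9791^3445 ≡ 6458·9717·13720·755·12692·4122·11193·9791 ≡ 6389 (mod 13781).
x_0 = 9791^3445 mod 13781 = 6389.
x_0 is neither 1 nor 13780, so continue squaring.
x_1 = 6389^2 mod 13781 = 13780.
x_1 ≡ −1, so 9791 is not a witness.

no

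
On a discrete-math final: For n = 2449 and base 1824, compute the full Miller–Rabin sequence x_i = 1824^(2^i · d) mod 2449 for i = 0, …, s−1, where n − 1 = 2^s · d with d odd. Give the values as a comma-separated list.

n − 1 = 2448 = 2^4 · 153, so s = 4 and d = 153.
x_0 = 1824^153 mod 2449 = 278.
x_1 = 278^2 mod 2449 = 1365.
x_2 = 1365^2 mod 2449 = 1985.
x_3 = 1985^2 mod 2449 = 2233.

278, 1365, 1985, 2233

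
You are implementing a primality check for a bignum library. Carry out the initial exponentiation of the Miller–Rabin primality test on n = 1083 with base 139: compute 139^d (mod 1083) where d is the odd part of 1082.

n − 1 = 1082 = 2^1 · 541, so s = 1 and d = 541.
By repeated squaring, 139^541 ≡ 823 (mod 1083).

823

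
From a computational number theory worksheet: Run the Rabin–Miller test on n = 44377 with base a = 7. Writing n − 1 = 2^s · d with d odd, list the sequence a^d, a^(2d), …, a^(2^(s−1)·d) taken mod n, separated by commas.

n − 1 = 44376 = 2^3 · 5547, so s = 3 and d = 5547.
x_0 = 7^5547 mod 44377 = 10691.
x_1 = 10691^2 mod 44377 = 26706.
x_2 = 26706^2 mod 44377 = 27669.

10691, 26706, 27669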